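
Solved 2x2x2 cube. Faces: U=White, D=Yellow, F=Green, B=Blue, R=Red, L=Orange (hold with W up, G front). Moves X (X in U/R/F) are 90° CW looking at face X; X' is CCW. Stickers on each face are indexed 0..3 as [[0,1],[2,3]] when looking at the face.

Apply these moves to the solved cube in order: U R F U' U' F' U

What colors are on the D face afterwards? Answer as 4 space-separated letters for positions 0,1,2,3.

After move 1 (U): U=WWWW F=RRGG R=BBRR B=OOBB L=GGOO
After move 2 (R): R=RBRB U=WRWG F=RYGY D=YBYO B=WOWB
After move 3 (F): F=GRYY U=WROG R=WBGB D=RRYO L=GYOB
After move 4 (U'): U=RGWO F=GYYY R=GRGB B=WBWB L=WOOB
After move 5 (U'): U=GORW F=WOYY R=GYGB B=GRWB L=WBOB
After move 6 (F'): F=OYWY U=GOGG R=RYRB D=BBYO L=WWOR
After move 7 (U): U=GGGO F=RYWY R=GRRB B=WWWB L=OYOR
Query: D face = BBYO

Answer: B B Y O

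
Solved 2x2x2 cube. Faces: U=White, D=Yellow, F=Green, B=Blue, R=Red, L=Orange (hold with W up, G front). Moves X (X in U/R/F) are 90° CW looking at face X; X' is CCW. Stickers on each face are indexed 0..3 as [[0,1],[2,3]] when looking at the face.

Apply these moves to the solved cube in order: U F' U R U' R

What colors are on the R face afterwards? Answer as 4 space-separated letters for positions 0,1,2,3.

After move 1 (U): U=WWWW F=RRGG R=BBRR B=OOBB L=GGOO
After move 2 (F'): F=RGRG U=WWBR R=YBYR D=GOYY L=GWOW
After move 3 (U): U=BWRW F=YBRG R=OOYR B=GWBB L=RGOW
After move 4 (R): R=YORO U=BBRG F=YORY D=GBYG B=WWWB
After move 5 (U'): U=BGBR F=RGRY R=YORO B=YOWB L=WWOW
After move 6 (R): R=RYOO U=BGBY F=RBRG D=GWYY B=ROGB
Query: R face = RYOO

Answer: R Y O O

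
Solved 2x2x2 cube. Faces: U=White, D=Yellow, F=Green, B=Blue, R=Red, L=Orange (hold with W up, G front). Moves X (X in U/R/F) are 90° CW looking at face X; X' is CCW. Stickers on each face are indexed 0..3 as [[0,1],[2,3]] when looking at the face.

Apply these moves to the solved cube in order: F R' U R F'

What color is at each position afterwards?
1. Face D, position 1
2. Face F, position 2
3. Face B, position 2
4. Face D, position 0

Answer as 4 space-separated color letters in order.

After move 1 (F): F=GGGG U=WWOO R=WRWR D=RRYY L=OYOY
After move 2 (R'): R=RRWW U=WBOB F=GWGO D=RGYG B=YBRB
After move 3 (U): U=OWBB F=RRGO R=YBWW B=OYRB L=GWOY
After move 4 (R): R=WYWB U=ORBO F=RGGG D=RRYO B=BYWB
After move 5 (F'): F=GGRG U=ORWW R=RYRB D=WYYO L=GOOB
Query 1: D[1] = Y
Query 2: F[2] = R
Query 3: B[2] = W
Query 4: D[0] = W

Answer: Y R W W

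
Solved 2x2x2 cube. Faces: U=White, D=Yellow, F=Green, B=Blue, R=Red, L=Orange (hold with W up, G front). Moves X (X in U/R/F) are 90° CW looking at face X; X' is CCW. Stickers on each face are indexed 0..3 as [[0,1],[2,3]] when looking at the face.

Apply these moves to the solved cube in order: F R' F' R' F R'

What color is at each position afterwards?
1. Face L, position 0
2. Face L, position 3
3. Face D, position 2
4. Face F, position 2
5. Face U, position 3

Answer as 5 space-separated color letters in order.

Answer: O O Y W G

Derivation:
After move 1 (F): F=GGGG U=WWOO R=WRWR D=RRYY L=OYOY
After move 2 (R'): R=RRWW U=WBOB F=GWGO D=RGYG B=YBRB
After move 3 (F'): F=WOGG U=WBRW R=GRRW D=YYYG L=OBOO
After move 4 (R'): R=RWGR U=WRRY F=WBGW D=YOYG B=GBYB
After move 5 (F): F=GWWB U=WROB R=RWYR D=GRYG L=OYOO
After move 6 (R'): R=WRRY U=WYOG F=GRWB D=GWYB B=GBRB
Query 1: L[0] = O
Query 2: L[3] = O
Query 3: D[2] = Y
Query 4: F[2] = W
Query 5: U[3] = G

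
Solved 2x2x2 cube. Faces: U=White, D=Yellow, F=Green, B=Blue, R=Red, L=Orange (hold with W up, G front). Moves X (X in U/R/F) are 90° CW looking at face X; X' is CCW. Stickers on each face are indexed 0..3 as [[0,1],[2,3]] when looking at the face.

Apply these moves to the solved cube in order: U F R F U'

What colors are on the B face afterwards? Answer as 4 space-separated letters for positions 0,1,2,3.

Answer: O W W B

Derivation:
After move 1 (U): U=WWWW F=RRGG R=BBRR B=OOBB L=GGOO
After move 2 (F): F=GRGR U=WWOG R=WBWR D=RBYY L=GYOY
After move 3 (R): R=WWRB U=WROR F=GBGY D=RBYO B=GOWB
After move 4 (F): F=GGYB U=WRYY R=OWRB D=RWYO L=GROB
After move 5 (U'): U=RYWY F=GRYB R=GGRB B=OWWB L=GOOB
Query: B face = OWWB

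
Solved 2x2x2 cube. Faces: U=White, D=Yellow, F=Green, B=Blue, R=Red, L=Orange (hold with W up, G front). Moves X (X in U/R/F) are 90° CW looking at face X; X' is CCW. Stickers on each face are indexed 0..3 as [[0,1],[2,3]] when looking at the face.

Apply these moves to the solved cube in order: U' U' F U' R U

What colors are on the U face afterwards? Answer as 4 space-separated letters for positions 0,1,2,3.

Answer: W W B Y

Derivation:
After move 1 (U'): U=WWWW F=OOGG R=GGRR B=RRBB L=BBOO
After move 2 (U'): U=WWWW F=BBGG R=OORR B=GGBB L=RROO
After move 3 (F): F=GBGB U=WWOR R=WOWR D=ROYY L=RYOY
After move 4 (U'): U=WRWO F=RYGB R=GBWR B=WOBB L=GGOY
After move 5 (R): R=WGRB U=WYWB F=ROGY D=RBYW B=OORB
After move 6 (U): U=WWBY F=WGGY R=OORB B=GGRB L=ROOY
Query: U face = WWBY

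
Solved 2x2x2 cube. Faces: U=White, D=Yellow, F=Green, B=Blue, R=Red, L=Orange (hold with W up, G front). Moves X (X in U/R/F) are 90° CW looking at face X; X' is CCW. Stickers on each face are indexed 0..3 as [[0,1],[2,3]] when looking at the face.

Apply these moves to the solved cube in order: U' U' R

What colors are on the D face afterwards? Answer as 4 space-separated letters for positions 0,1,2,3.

After move 1 (U'): U=WWWW F=OOGG R=GGRR B=RRBB L=BBOO
After move 2 (U'): U=WWWW F=BBGG R=OORR B=GGBB L=RROO
After move 3 (R): R=RORO U=WBWG F=BYGY D=YBYG B=WGWB
Query: D face = YBYG

Answer: Y B Y G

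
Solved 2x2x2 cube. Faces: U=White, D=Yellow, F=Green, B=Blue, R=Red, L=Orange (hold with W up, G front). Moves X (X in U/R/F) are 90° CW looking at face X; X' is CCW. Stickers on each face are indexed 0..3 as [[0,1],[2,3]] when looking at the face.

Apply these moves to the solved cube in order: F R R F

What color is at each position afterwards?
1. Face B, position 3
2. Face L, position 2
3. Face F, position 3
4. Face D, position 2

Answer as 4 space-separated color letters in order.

Answer: B O B Y

Derivation:
After move 1 (F): F=GGGG U=WWOO R=WRWR D=RRYY L=OYOY
After move 2 (R): R=WWRR U=WGOG F=GRGY D=RBYB B=OBWB
After move 3 (R): R=RWRW U=WROY F=GBGB D=RWYO B=GBGB
After move 4 (F): F=GGBB U=WRYY R=OWYW D=RRYO L=OROW
Query 1: B[3] = B
Query 2: L[2] = O
Query 3: F[3] = B
Query 4: D[2] = Y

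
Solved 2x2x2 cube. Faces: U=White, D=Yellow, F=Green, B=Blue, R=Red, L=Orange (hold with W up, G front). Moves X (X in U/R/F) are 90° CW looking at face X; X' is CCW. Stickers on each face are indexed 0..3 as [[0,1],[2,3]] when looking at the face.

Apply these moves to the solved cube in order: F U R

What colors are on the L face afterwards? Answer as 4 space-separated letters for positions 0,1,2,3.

After move 1 (F): F=GGGG U=WWOO R=WRWR D=RRYY L=OYOY
After move 2 (U): U=OWOW F=WRGG R=BBWR B=OYBB L=GGOY
After move 3 (R): R=WBRB U=OROG F=WRGY D=RBYO B=WYWB
Query: L face = GGOY

Answer: G G O Y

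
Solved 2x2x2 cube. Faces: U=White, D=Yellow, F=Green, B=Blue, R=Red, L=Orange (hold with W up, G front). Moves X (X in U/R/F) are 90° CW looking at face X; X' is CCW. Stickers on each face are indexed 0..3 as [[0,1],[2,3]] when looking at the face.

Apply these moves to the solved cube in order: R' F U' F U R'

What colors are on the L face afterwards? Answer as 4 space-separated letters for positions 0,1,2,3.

After move 1 (R'): R=RRRR U=WBWB F=GWGW D=YGYG B=YBYB
After move 2 (F): F=GGWW U=WBOO R=WRBR D=RRYG L=OYOG
After move 3 (U'): U=BOWO F=OYWW R=GGBR B=WRYB L=YBOG
After move 4 (F): F=WOWY U=BOGB R=WGOR D=BGYG L=YROR
After move 5 (U): U=GBBO F=WGWY R=WROR B=YRYB L=WOOR
After move 6 (R'): R=RRWO U=GYBY F=WBWO D=BGYY B=GRGB
Query: L face = WOOR

Answer: W O O R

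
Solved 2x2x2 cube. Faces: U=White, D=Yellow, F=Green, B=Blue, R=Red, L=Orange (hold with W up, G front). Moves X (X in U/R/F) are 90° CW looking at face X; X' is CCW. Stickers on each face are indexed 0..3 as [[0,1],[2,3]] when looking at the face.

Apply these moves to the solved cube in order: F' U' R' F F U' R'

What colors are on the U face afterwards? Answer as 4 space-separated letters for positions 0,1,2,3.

Answer: B O W W

Derivation:
After move 1 (F'): F=GGGG U=WWRR R=YRYR D=OOYY L=OWOW
After move 2 (U'): U=WRWR F=OWGG R=GGYR B=YRBB L=BBOW
After move 3 (R'): R=GRGY U=WBWY F=ORGR D=OWYG B=YROB
After move 4 (F): F=GORR U=WBWB R=WRYY D=GGYG L=BOOW
After move 5 (F): F=RGRO U=WBWO R=WRBY D=YWYG L=BGOG
After move 6 (U'): U=BOWW F=BGRO R=RGBY B=WROB L=YROG
After move 7 (R'): R=GYRB U=BOWW F=BORW D=YGYO B=GRWB
Query: U face = BOWW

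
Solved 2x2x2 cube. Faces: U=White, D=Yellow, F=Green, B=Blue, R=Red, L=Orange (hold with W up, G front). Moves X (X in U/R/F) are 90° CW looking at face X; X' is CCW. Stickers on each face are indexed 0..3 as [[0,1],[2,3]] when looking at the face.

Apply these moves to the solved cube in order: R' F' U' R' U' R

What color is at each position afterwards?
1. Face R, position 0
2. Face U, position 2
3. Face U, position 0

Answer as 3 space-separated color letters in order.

Answer: W B Y

Derivation:
After move 1 (R'): R=RRRR U=WBWB F=GWGW D=YGYG B=YBYB
After move 2 (F'): F=WWGG U=WBRR R=GRYR D=OOYG L=OBOW
After move 3 (U'): U=BRWR F=OBGG R=WWYR B=GRYB L=YBOW
After move 4 (R'): R=WRWY U=BYWG F=ORGR D=OBYG B=GROB
After move 5 (U'): U=YGBW F=YBGR R=ORWY B=WROB L=GROW
After move 6 (R): R=WOYR U=YBBR F=YBGG D=OOYW B=WRGB
Query 1: R[0] = W
Query 2: U[2] = B
Query 3: U[0] = Y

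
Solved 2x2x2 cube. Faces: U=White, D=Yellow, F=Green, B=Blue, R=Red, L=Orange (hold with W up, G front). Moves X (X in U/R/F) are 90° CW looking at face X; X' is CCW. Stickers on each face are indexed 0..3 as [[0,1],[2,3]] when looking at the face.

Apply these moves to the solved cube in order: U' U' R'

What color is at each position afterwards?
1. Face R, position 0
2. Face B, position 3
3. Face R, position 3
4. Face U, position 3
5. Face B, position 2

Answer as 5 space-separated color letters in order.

After move 1 (U'): U=WWWW F=OOGG R=GGRR B=RRBB L=BBOO
After move 2 (U'): U=WWWW F=BBGG R=OORR B=GGBB L=RROO
After move 3 (R'): R=OROR U=WBWG F=BWGW D=YBYG B=YGYB
Query 1: R[0] = O
Query 2: B[3] = B
Query 3: R[3] = R
Query 4: U[3] = G
Query 5: B[2] = Y

Answer: O B R G Y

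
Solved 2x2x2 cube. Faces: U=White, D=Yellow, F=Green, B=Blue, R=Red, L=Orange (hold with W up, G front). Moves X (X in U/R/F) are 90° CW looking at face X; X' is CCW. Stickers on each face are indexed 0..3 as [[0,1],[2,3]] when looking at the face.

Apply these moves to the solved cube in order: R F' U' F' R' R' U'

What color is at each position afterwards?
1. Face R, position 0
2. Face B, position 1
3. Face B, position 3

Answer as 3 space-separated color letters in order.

After move 1 (R): R=RRRR U=WGWG F=GYGY D=YBYB B=WBWB
After move 2 (F'): F=YYGG U=WGRR R=BRYR D=OOYB L=OGOW
After move 3 (U'): U=GRWR F=OGGG R=YYYR B=BRWB L=WBOW
After move 4 (F'): F=GGOG U=GRYY R=OYOR D=BWYB L=WROW
After move 5 (R'): R=YROO U=GWYB F=GROY D=BGYG B=BRWB
After move 6 (R'): R=ROYO U=GWYB F=GWOB D=BRYY B=GRGB
After move 7 (U'): U=WBGY F=WROB R=GWYO B=ROGB L=GROW
Query 1: R[0] = G
Query 2: B[1] = O
Query 3: B[3] = B

Answer: G O B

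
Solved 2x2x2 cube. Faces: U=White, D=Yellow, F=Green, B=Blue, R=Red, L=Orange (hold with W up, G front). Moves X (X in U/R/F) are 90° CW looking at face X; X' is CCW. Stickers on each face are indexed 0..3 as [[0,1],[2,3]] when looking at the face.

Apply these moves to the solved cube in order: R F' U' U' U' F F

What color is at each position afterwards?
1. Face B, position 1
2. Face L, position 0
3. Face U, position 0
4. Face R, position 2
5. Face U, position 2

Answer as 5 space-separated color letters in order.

After move 1 (R): R=RRRR U=WGWG F=GYGY D=YBYB B=WBWB
After move 2 (F'): F=YYGG U=WGRR R=BRYR D=OOYB L=OGOW
After move 3 (U'): U=GRWR F=OGGG R=YYYR B=BRWB L=WBOW
After move 4 (U'): U=RRGW F=WBGG R=OGYR B=YYWB L=BROW
After move 5 (U'): U=RWRG F=BRGG R=WBYR B=OGWB L=YYOW
After move 6 (F): F=GBGR U=RWWY R=RBGR D=YWYB L=YOOO
After move 7 (F): F=GGRB U=RWOO R=WBYR D=GRYB L=YYOW
Query 1: B[1] = G
Query 2: L[0] = Y
Query 3: U[0] = R
Query 4: R[2] = Y
Query 5: U[2] = O

Answer: G Y R Y O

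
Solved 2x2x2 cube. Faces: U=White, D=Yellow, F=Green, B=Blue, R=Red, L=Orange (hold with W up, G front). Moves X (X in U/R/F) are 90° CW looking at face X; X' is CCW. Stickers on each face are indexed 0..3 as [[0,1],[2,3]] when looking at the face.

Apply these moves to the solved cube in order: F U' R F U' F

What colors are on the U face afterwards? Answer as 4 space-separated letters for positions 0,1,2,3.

After move 1 (F): F=GGGG U=WWOO R=WRWR D=RRYY L=OYOY
After move 2 (U'): U=WOWO F=OYGG R=GGWR B=WRBB L=BBOY
After move 3 (R): R=WGRG U=WYWG F=ORGY D=RBYW B=OROB
After move 4 (F): F=GOYR U=WYYB R=WGGG D=RWYW L=BROB
After move 5 (U'): U=YBWY F=BRYR R=GOGG B=WGOB L=OROB
After move 6 (F): F=YBRR U=YBBR R=WOYG D=GGYW L=OROW
Query: U face = YBBR

Answer: Y B B R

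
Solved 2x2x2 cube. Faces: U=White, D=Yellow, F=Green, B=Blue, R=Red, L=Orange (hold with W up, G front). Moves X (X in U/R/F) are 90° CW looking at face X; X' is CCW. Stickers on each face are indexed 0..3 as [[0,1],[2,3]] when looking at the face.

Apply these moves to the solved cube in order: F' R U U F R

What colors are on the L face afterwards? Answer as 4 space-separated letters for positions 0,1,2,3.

After move 1 (F'): F=GGGG U=WWRR R=YRYR D=OOYY L=OWOW
After move 2 (R): R=YYRR U=WGRG F=GOGY D=OBYB B=RBWB
After move 3 (U): U=RWGG F=YYGY R=RBRR B=OWWB L=GOOW
After move 4 (U): U=GRGW F=RBGY R=OWRR B=GOWB L=YYOW
After move 5 (F): F=GRYB U=GRWY R=GWWR D=ROYB L=YOOB
After move 6 (R): R=WGRW U=GRWB F=GOYB D=RWYG B=YORB
Query: L face = YOOB

Answer: Y O O B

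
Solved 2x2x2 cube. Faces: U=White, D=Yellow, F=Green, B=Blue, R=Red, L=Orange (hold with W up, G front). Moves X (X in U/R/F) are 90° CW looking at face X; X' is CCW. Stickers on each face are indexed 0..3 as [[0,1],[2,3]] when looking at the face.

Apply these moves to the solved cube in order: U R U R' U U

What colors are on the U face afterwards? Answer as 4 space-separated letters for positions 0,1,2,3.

Answer: G G W W

Derivation:
After move 1 (U): U=WWWW F=RRGG R=BBRR B=OOBB L=GGOO
After move 2 (R): R=RBRB U=WRWG F=RYGY D=YBYO B=WOWB
After move 3 (U): U=WWGR F=RBGY R=WORB B=GGWB L=RYOO
After move 4 (R'): R=OBWR U=WWGG F=RWGR D=YBYY B=OGBB
After move 5 (U): U=GWGW F=OBGR R=OGWR B=RYBB L=RWOO
After move 6 (U): U=GGWW F=OGGR R=RYWR B=RWBB L=OBOO
Query: U face = GGWW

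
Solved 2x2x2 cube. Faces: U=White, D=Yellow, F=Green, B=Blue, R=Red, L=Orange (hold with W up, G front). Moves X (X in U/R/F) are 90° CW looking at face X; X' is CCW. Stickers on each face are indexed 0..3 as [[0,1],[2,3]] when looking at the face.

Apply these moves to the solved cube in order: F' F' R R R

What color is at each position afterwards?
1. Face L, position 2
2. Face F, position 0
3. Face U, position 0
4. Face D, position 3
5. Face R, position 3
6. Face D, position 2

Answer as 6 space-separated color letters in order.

Answer: O G W G O Y

Derivation:
After move 1 (F'): F=GGGG U=WWRR R=YRYR D=OOYY L=OWOW
After move 2 (F'): F=GGGG U=WWYY R=OROR D=WWYY L=OROR
After move 3 (R): R=OORR U=WGYG F=GWGY D=WBYB B=YBWB
After move 4 (R): R=RORO U=WWYY F=GBGB D=WWYY B=GBGB
After move 5 (R): R=RROO U=WBYB F=GWGY D=WGYG B=YBWB
Query 1: L[2] = O
Query 2: F[0] = G
Query 3: U[0] = W
Query 4: D[3] = G
Query 5: R[3] = O
Query 6: D[2] = Y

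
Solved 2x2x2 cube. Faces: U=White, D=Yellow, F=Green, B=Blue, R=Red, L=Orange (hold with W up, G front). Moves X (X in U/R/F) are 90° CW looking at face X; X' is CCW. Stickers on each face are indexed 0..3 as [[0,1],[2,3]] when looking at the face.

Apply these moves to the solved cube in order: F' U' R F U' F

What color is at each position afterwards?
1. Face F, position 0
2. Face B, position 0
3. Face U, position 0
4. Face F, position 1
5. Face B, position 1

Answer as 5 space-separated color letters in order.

After move 1 (F'): F=GGGG U=WWRR R=YRYR D=OOYY L=OWOW
After move 2 (U'): U=WRWR F=OWGG R=GGYR B=YRBB L=BBOW
After move 3 (R): R=YGRG U=WWWG F=OOGY D=OBYY B=RRRB
After move 4 (F): F=GOYO U=WWWB R=WGGG D=RYYY L=BOOB
After move 5 (U'): U=WBWW F=BOYO R=GOGG B=WGRB L=RROB
After move 6 (F): F=YBOO U=WBBR R=WOWG D=GGYY L=RROY
Query 1: F[0] = Y
Query 2: B[0] = W
Query 3: U[0] = W
Query 4: F[1] = B
Query 5: B[1] = G

Answer: Y W W B G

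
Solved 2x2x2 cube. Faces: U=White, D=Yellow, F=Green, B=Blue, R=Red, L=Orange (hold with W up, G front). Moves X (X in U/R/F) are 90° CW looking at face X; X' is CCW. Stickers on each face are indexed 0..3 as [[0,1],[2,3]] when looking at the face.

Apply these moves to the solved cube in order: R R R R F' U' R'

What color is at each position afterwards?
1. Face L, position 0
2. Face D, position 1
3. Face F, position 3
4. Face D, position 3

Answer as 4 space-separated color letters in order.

Answer: B W R G

Derivation:
After move 1 (R): R=RRRR U=WGWG F=GYGY D=YBYB B=WBWB
After move 2 (R): R=RRRR U=WYWY F=GBGB D=YWYW B=GBGB
After move 3 (R): R=RRRR U=WBWB F=GWGW D=YGYG B=YBYB
After move 4 (R): R=RRRR U=WWWW F=GGGG D=YYYY B=BBBB
After move 5 (F'): F=GGGG U=WWRR R=YRYR D=OOYY L=OWOW
After move 6 (U'): U=WRWR F=OWGG R=GGYR B=YRBB L=BBOW
After move 7 (R'): R=GRGY U=WBWY F=ORGR D=OWYG B=YROB
Query 1: L[0] = B
Query 2: D[1] = W
Query 3: F[3] = R
Query 4: D[3] = G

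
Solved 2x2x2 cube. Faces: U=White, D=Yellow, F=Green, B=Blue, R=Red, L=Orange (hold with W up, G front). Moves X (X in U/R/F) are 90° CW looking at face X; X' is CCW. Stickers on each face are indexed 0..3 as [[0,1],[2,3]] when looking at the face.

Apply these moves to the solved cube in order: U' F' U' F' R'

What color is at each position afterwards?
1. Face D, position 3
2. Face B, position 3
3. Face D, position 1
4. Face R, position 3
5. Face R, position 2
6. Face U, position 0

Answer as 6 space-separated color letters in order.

Answer: O B G B O W

Derivation:
After move 1 (U'): U=WWWW F=OOGG R=GGRR B=RRBB L=BBOO
After move 2 (F'): F=OGOG U=WWGR R=YGYR D=BOYY L=BWOW
After move 3 (U'): U=WRWG F=BWOG R=OGYR B=YGBB L=RROW
After move 4 (F'): F=WGBO U=WROY R=OGBR D=RWYY L=RGOW
After move 5 (R'): R=GROB U=WBOY F=WRBY D=RGYO B=YGWB
Query 1: D[3] = O
Query 2: B[3] = B
Query 3: D[1] = G
Query 4: R[3] = B
Query 5: R[2] = O
Query 6: U[0] = W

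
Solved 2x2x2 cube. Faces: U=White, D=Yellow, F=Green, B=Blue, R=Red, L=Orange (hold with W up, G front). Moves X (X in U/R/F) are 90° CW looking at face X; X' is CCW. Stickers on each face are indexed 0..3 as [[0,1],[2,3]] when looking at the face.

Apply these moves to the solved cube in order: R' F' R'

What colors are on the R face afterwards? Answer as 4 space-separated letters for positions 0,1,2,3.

After move 1 (R'): R=RRRR U=WBWB F=GWGW D=YGYG B=YBYB
After move 2 (F'): F=WWGG U=WBRR R=GRYR D=OOYG L=OBOW
After move 3 (R'): R=RRGY U=WYRY F=WBGR D=OWYG B=GBOB
Query: R face = RRGY

Answer: R R G Y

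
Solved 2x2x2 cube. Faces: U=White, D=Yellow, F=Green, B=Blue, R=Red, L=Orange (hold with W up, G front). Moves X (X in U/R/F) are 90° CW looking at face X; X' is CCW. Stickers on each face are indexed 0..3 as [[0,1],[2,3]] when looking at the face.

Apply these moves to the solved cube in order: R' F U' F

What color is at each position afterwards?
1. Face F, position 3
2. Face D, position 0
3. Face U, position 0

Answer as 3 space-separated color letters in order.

Answer: Y B B

Derivation:
After move 1 (R'): R=RRRR U=WBWB F=GWGW D=YGYG B=YBYB
After move 2 (F): F=GGWW U=WBOO R=WRBR D=RRYG L=OYOG
After move 3 (U'): U=BOWO F=OYWW R=GGBR B=WRYB L=YBOG
After move 4 (F): F=WOWY U=BOGB R=WGOR D=BGYG L=YROR
Query 1: F[3] = Y
Query 2: D[0] = B
Query 3: U[0] = B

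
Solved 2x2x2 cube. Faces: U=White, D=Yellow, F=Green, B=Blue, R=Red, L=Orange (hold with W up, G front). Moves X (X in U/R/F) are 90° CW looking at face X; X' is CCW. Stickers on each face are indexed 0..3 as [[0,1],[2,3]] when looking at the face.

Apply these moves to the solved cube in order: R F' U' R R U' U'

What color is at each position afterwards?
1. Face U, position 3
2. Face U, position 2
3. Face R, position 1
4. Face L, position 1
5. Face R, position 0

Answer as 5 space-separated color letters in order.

Answer: G O B Y W

Derivation:
After move 1 (R): R=RRRR U=WGWG F=GYGY D=YBYB B=WBWB
After move 2 (F'): F=YYGG U=WGRR R=BRYR D=OOYB L=OGOW
After move 3 (U'): U=GRWR F=OGGG R=YYYR B=BRWB L=WBOW
After move 4 (R): R=YYRY U=GGWG F=OOGB D=OWYB B=RRRB
After move 5 (R): R=RYYY U=GOWB F=OWGB D=ORYR B=GRGB
After move 6 (U'): U=OBGW F=WBGB R=OWYY B=RYGB L=GROW
After move 7 (U'): U=BWOG F=GRGB R=WBYY B=OWGB L=RYOW
Query 1: U[3] = G
Query 2: U[2] = O
Query 3: R[1] = B
Query 4: L[1] = Y
Query 5: R[0] = W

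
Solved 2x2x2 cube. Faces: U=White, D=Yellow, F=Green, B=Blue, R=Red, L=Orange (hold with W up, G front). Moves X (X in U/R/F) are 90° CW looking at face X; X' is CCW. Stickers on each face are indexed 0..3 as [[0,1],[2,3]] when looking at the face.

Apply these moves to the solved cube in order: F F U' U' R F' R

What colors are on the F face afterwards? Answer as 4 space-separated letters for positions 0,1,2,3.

After move 1 (F): F=GGGG U=WWOO R=WRWR D=RRYY L=OYOY
After move 2 (F): F=GGGG U=WWYY R=OROR D=WWYY L=OROR
After move 3 (U'): U=WYWY F=ORGG R=GGOR B=ORBB L=BBOR
After move 4 (U'): U=YYWW F=BBGG R=OROR B=GGBB L=OROR
After move 5 (R): R=OORR U=YBWG F=BWGY D=WBYG B=WGYB
After move 6 (F'): F=WYBG U=YBOR R=BOWR D=RRYG L=OGOW
After move 7 (R): R=WBRO U=YYOG F=WRBG D=RYYW B=RGBB
Query: F face = WRBG

Answer: W R B G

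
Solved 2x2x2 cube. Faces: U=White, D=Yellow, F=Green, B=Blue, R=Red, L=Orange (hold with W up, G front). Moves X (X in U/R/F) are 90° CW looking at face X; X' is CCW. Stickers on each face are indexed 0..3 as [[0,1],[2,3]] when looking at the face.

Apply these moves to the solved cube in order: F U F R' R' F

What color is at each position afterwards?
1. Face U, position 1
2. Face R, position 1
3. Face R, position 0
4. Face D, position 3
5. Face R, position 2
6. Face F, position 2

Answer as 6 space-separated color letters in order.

Answer: B W Y G Y O

Derivation:
After move 1 (F): F=GGGG U=WWOO R=WRWR D=RRYY L=OYOY
After move 2 (U): U=OWOW F=WRGG R=BBWR B=OYBB L=GGOY
After move 3 (F): F=GWGR U=OWYG R=OBWR D=WBYY L=GROR
After move 4 (R'): R=BROW U=OBYO F=GWGG D=WWYR B=YYBB
After move 5 (R'): R=RWBO U=OBYY F=GBGO D=WWYG B=RYWB
After move 6 (F): F=GGOB U=OBRR R=YWYO D=BRYG L=GWOW
Query 1: U[1] = B
Query 2: R[1] = W
Query 3: R[0] = Y
Query 4: D[3] = G
Query 5: R[2] = Y
Query 6: F[2] = O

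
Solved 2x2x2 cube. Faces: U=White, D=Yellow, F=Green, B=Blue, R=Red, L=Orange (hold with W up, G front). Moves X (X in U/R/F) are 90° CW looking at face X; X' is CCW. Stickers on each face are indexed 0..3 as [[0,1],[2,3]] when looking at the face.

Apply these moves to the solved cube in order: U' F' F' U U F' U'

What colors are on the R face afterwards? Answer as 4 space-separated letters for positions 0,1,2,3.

After move 1 (U'): U=WWWW F=OOGG R=GGRR B=RRBB L=BBOO
After move 2 (F'): F=OGOG U=WWGR R=YGYR D=BOYY L=BWOW
After move 3 (F'): F=GGOO U=WWYY R=OGBR D=WWYY L=BROG
After move 4 (U): U=YWYW F=OGOO R=RRBR B=BRBB L=GGOG
After move 5 (U): U=YYWW F=RROO R=BRBR B=GGBB L=OGOG
After move 6 (F'): F=RORO U=YYBB R=WRWR D=GGYY L=OWOW
After move 7 (U'): U=YBYB F=OWRO R=ROWR B=WRBB L=GGOW
Query: R face = ROWR

Answer: R O W R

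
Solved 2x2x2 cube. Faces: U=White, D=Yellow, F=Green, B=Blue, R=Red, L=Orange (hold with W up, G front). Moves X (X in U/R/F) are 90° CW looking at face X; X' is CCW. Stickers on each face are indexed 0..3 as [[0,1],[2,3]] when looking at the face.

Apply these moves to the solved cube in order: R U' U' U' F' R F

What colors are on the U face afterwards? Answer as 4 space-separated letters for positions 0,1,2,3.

Answer: W Y G G

Derivation:
After move 1 (R): R=RRRR U=WGWG F=GYGY D=YBYB B=WBWB
After move 2 (U'): U=GGWW F=OOGY R=GYRR B=RRWB L=WBOO
After move 3 (U'): U=GWGW F=WBGY R=OORR B=GYWB L=RROO
After move 4 (U'): U=WWGG F=RRGY R=WBRR B=OOWB L=GYOO
After move 5 (F'): F=RYRG U=WWWR R=BBYR D=YOYB L=GGOG
After move 6 (R): R=YBRB U=WYWG F=RORB D=YWYO B=ROWB
After move 7 (F): F=RRBO U=WYGG R=WBGB D=RYYO L=GYOW
Query: U face = WYGG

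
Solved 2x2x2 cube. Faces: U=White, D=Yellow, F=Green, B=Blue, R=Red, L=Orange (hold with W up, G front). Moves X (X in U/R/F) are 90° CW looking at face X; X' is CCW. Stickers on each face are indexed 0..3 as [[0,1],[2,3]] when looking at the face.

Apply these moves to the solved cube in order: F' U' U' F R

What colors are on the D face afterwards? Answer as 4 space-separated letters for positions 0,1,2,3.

After move 1 (F'): F=GGGG U=WWRR R=YRYR D=OOYY L=OWOW
After move 2 (U'): U=WRWR F=OWGG R=GGYR B=YRBB L=BBOW
After move 3 (U'): U=RRWW F=BBGG R=OWYR B=GGBB L=YROW
After move 4 (F): F=GBGB U=RRWR R=WWWR D=YOYY L=YOOO
After move 5 (R): R=WWRW U=RBWB F=GOGY D=YBYG B=RGRB
Query: D face = YBYG

Answer: Y B Y G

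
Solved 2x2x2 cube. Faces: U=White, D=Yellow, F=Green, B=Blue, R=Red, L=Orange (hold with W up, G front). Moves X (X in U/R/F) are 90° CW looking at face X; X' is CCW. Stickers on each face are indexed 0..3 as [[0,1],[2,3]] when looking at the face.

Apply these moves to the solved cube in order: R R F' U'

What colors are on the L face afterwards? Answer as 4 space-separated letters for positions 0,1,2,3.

Answer: G B O W

Derivation:
After move 1 (R): R=RRRR U=WGWG F=GYGY D=YBYB B=WBWB
After move 2 (R): R=RRRR U=WYWY F=GBGB D=YWYW B=GBGB
After move 3 (F'): F=BBGG U=WYRR R=WRYR D=OOYW L=OYOW
After move 4 (U'): U=YRWR F=OYGG R=BBYR B=WRGB L=GBOW
Query: L face = GBOW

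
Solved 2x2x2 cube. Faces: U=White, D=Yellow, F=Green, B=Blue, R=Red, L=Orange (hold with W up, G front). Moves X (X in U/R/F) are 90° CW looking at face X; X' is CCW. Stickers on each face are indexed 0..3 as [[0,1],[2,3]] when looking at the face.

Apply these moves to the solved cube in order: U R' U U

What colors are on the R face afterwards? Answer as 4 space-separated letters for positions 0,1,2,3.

After move 1 (U): U=WWWW F=RRGG R=BBRR B=OOBB L=GGOO
After move 2 (R'): R=BRBR U=WBWO F=RWGW D=YRYG B=YOYB
After move 3 (U): U=WWOB F=BRGW R=YOBR B=GGYB L=RWOO
After move 4 (U): U=OWBW F=YOGW R=GGBR B=RWYB L=BROO
Query: R face = GGBR

Answer: G G B R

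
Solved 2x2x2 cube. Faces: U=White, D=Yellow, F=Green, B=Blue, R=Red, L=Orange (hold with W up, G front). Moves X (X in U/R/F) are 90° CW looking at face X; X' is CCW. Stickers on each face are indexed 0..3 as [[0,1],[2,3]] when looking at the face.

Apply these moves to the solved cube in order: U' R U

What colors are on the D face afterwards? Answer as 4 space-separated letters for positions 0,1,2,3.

After move 1 (U'): U=WWWW F=OOGG R=GGRR B=RRBB L=BBOO
After move 2 (R): R=RGRG U=WOWG F=OYGY D=YBYR B=WRWB
After move 3 (U): U=WWGO F=RGGY R=WRRG B=BBWB L=OYOO
Query: D face = YBYR

Answer: Y B Y R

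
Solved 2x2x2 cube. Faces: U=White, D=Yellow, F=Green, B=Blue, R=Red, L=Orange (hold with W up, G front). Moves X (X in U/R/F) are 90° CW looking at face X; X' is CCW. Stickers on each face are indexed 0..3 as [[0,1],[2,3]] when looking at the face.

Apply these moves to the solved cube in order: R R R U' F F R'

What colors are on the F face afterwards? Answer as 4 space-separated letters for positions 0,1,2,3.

After move 1 (R): R=RRRR U=WGWG F=GYGY D=YBYB B=WBWB
After move 2 (R): R=RRRR U=WYWY F=GBGB D=YWYW B=GBGB
After move 3 (R): R=RRRR U=WBWB F=GWGW D=YGYG B=YBYB
After move 4 (U'): U=BBWW F=OOGW R=GWRR B=RRYB L=YBOO
After move 5 (F): F=GOWO U=BBOB R=WWWR D=RGYG L=YYOG
After move 6 (F): F=WGOO U=BBGY R=OWBR D=WWYG L=YROG
After move 7 (R'): R=WROB U=BYGR F=WBOY D=WGYO B=GRWB
Query: F face = WBOY

Answer: W B O Y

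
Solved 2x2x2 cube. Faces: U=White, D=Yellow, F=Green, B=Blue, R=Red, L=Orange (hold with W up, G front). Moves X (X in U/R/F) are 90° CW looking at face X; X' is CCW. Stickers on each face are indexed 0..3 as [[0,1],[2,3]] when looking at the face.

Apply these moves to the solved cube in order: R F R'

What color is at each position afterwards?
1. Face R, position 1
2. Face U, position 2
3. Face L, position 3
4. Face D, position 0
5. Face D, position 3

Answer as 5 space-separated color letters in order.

After move 1 (R): R=RRRR U=WGWG F=GYGY D=YBYB B=WBWB
After move 2 (F): F=GGYY U=WGOO R=WRGR D=RRYB L=OYOB
After move 3 (R'): R=RRWG U=WWOW F=GGYO D=RGYY B=BBRB
Query 1: R[1] = R
Query 2: U[2] = O
Query 3: L[3] = B
Query 4: D[0] = R
Query 5: D[3] = Y

Answer: R O B R Y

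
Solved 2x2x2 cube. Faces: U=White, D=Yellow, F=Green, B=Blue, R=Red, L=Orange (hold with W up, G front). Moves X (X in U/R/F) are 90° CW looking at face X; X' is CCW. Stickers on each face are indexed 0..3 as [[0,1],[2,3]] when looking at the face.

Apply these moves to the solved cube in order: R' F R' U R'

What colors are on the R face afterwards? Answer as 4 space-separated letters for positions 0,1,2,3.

After move 1 (R'): R=RRRR U=WBWB F=GWGW D=YGYG B=YBYB
After move 2 (F): F=GGWW U=WBOO R=WRBR D=RRYG L=OYOG
After move 3 (R'): R=RRWB U=WYOY F=GBWO D=RGYW B=GBRB
After move 4 (U): U=OWYY F=RRWO R=GBWB B=OYRB L=GBOG
After move 5 (R'): R=BBGW U=ORYO F=RWWY D=RRYO B=WYGB
Query: R face = BBGW

Answer: B B G W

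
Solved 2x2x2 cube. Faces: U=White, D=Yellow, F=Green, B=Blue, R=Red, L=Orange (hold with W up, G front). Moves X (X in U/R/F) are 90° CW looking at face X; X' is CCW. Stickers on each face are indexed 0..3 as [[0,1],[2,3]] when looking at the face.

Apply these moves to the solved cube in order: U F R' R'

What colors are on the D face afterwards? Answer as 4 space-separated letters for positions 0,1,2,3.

Answer: R W Y G

Derivation:
After move 1 (U): U=WWWW F=RRGG R=BBRR B=OOBB L=GGOO
After move 2 (F): F=GRGR U=WWOG R=WBWR D=RBYY L=GYOY
After move 3 (R'): R=BRWW U=WBOO F=GWGG D=RRYR B=YOBB
After move 4 (R'): R=RWBW U=WBOY F=GBGO D=RWYG B=RORB
Query: D face = RWYG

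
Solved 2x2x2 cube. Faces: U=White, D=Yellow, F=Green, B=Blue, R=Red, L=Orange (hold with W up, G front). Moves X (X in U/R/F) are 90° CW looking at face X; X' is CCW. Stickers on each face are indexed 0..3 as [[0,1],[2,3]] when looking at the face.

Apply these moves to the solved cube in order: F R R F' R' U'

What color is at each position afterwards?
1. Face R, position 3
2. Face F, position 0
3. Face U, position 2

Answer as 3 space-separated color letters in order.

After move 1 (F): F=GGGG U=WWOO R=WRWR D=RRYY L=OYOY
After move 2 (R): R=WWRR U=WGOG F=GRGY D=RBYB B=OBWB
After move 3 (R): R=RWRW U=WROY F=GBGB D=RWYO B=GBGB
After move 4 (F'): F=BBGG U=WRRR R=WWRW D=YYYO L=OYOO
After move 5 (R'): R=WWWR U=WGRG F=BRGR D=YBYG B=OBYB
After move 6 (U'): U=GGWR F=OYGR R=BRWR B=WWYB L=OBOO
Query 1: R[3] = R
Query 2: F[0] = O
Query 3: U[2] = W

Answer: R O W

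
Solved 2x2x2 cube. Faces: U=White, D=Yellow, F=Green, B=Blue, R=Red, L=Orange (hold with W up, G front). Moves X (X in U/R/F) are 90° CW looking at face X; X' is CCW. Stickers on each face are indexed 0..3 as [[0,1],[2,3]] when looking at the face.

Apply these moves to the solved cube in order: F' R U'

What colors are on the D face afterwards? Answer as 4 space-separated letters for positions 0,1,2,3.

Answer: O B Y B

Derivation:
After move 1 (F'): F=GGGG U=WWRR R=YRYR D=OOYY L=OWOW
After move 2 (R): R=YYRR U=WGRG F=GOGY D=OBYB B=RBWB
After move 3 (U'): U=GGWR F=OWGY R=GORR B=YYWB L=RBOW
Query: D face = OBYB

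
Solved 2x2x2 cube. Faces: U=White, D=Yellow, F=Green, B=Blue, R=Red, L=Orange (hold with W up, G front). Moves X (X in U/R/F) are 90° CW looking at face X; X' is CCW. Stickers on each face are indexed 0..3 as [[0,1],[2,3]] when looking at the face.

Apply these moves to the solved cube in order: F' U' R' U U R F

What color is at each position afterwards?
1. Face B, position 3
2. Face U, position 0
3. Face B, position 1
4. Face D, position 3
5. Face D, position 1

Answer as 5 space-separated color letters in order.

Answer: B Y R O G

Derivation:
After move 1 (F'): F=GGGG U=WWRR R=YRYR D=OOYY L=OWOW
After move 2 (U'): U=WRWR F=OWGG R=GGYR B=YRBB L=BBOW
After move 3 (R'): R=GRGY U=WBWY F=ORGR D=OWYG B=YROB
After move 4 (U): U=WWYB F=GRGR R=YRGY B=BBOB L=OROW
After move 5 (U): U=YWBW F=YRGR R=BBGY B=OROB L=GROW
After move 6 (R): R=GBYB U=YRBR F=YWGG D=OOYO B=WRWB
After move 7 (F): F=GYGW U=YRWR R=BBRB D=YGYO L=GOOO
Query 1: B[3] = B
Query 2: U[0] = Y
Query 3: B[1] = R
Query 4: D[3] = O
Query 5: D[1] = G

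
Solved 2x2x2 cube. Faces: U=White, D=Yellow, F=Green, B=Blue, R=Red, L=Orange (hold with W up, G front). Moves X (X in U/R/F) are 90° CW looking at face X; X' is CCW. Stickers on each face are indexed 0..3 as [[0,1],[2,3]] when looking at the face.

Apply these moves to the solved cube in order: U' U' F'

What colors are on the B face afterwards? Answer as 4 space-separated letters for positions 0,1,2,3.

After move 1 (U'): U=WWWW F=OOGG R=GGRR B=RRBB L=BBOO
After move 2 (U'): U=WWWW F=BBGG R=OORR B=GGBB L=RROO
After move 3 (F'): F=BGBG U=WWOR R=YOYR D=ROYY L=RWOW
Query: B face = GGBB

Answer: G G B B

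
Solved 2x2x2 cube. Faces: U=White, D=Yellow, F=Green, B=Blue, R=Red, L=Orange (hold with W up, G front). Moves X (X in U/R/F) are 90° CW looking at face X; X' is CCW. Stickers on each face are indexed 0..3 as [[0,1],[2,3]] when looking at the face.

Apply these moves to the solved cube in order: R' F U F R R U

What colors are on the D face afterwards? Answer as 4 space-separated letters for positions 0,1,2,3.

Answer: B W Y G

Derivation:
After move 1 (R'): R=RRRR U=WBWB F=GWGW D=YGYG B=YBYB
After move 2 (F): F=GGWW U=WBOO R=WRBR D=RRYG L=OYOG
After move 3 (U): U=OWOB F=WRWW R=YBBR B=OYYB L=GGOG
After move 4 (F): F=WWWR U=OWGG R=OBBR D=BYYG L=GROR
After move 5 (R): R=BORB U=OWGR F=WYWG D=BYYO B=GYWB
After move 6 (R): R=RBBO U=OYGG F=WYWO D=BWYG B=RYWB
After move 7 (U): U=GOGY F=RBWO R=RYBO B=GRWB L=WYOR
Query: D face = BWYG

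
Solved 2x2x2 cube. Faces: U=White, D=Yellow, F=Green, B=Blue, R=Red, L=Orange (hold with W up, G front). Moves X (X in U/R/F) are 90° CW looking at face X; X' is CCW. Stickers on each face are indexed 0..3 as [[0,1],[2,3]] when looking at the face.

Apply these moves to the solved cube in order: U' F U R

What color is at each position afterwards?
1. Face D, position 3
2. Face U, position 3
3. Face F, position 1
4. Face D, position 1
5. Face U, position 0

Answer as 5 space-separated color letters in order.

Answer: B O G B O

Derivation:
After move 1 (U'): U=WWWW F=OOGG R=GGRR B=RRBB L=BBOO
After move 2 (F): F=GOGO U=WWOB R=WGWR D=RGYY L=BYOY
After move 3 (U): U=OWBW F=WGGO R=RRWR B=BYBB L=GOOY
After move 4 (R): R=WRRR U=OGBO F=WGGY D=RBYB B=WYWB
Query 1: D[3] = B
Query 2: U[3] = O
Query 3: F[1] = G
Query 4: D[1] = B
Query 5: U[0] = O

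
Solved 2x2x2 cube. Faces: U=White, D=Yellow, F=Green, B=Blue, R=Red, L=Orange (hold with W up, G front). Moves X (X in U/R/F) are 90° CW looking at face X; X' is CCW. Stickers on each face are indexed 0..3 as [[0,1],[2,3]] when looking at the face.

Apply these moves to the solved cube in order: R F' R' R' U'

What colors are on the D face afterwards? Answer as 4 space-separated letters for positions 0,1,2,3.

After move 1 (R): R=RRRR U=WGWG F=GYGY D=YBYB B=WBWB
After move 2 (F'): F=YYGG U=WGRR R=BRYR D=OOYB L=OGOW
After move 3 (R'): R=RRBY U=WWRW F=YGGR D=OYYG B=BBOB
After move 4 (R'): R=RYRB U=WORB F=YWGW D=OGYR B=GBYB
After move 5 (U'): U=OBWR F=OGGW R=YWRB B=RYYB L=GBOW
Query: D face = OGYR

Answer: O G Y R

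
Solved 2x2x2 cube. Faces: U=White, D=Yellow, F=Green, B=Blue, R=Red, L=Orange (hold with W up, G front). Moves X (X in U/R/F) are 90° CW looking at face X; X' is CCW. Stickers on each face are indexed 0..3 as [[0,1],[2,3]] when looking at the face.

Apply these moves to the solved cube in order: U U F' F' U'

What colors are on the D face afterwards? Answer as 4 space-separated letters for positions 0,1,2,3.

Answer: W W Y Y

Derivation:
After move 1 (U): U=WWWW F=RRGG R=BBRR B=OOBB L=GGOO
After move 2 (U): U=WWWW F=BBGG R=OORR B=GGBB L=RROO
After move 3 (F'): F=BGBG U=WWOR R=YOYR D=ROYY L=RWOW
After move 4 (F'): F=GGBB U=WWYY R=OORR D=WWYY L=RROO
After move 5 (U'): U=WYWY F=RRBB R=GGRR B=OOBB L=GGOO
Query: D face = WWYY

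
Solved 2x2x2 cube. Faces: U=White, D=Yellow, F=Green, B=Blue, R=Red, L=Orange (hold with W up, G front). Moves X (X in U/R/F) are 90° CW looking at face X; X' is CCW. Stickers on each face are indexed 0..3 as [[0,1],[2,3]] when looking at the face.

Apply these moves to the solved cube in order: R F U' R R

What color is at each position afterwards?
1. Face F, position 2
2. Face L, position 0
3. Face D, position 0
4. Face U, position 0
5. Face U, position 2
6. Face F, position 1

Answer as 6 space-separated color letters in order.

Answer: Y W R G W W

Derivation:
After move 1 (R): R=RRRR U=WGWG F=GYGY D=YBYB B=WBWB
After move 2 (F): F=GGYY U=WGOO R=WRGR D=RRYB L=OYOB
After move 3 (U'): U=GOWO F=OYYY R=GGGR B=WRWB L=WBOB
After move 4 (R): R=GGRG U=GYWY F=ORYB D=RWYW B=OROB
After move 5 (R): R=RGGG U=GRWB F=OWYW D=ROYO B=YRYB
Query 1: F[2] = Y
Query 2: L[0] = W
Query 3: D[0] = R
Query 4: U[0] = G
Query 5: U[2] = W
Query 6: F[1] = W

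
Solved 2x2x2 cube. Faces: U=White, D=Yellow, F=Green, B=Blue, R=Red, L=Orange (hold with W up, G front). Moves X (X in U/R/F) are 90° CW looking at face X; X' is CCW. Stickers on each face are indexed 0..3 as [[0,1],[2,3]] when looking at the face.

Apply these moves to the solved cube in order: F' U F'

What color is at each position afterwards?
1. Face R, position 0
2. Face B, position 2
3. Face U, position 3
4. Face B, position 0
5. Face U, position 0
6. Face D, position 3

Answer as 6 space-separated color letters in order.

Answer: O B Y O R Y

Derivation:
After move 1 (F'): F=GGGG U=WWRR R=YRYR D=OOYY L=OWOW
After move 2 (U): U=RWRW F=YRGG R=BBYR B=OWBB L=GGOW
After move 3 (F'): F=RGYG U=RWBY R=OBOR D=GWYY L=GWOR
Query 1: R[0] = O
Query 2: B[2] = B
Query 3: U[3] = Y
Query 4: B[0] = O
Query 5: U[0] = R
Query 6: D[3] = Y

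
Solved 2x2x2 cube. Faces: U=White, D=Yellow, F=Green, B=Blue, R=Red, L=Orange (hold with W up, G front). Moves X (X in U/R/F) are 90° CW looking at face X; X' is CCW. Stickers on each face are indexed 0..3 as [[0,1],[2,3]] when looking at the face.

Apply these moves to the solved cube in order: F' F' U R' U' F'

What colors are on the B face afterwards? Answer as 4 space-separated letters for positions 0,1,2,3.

After move 1 (F'): F=GGGG U=WWRR R=YRYR D=OOYY L=OWOW
After move 2 (F'): F=GGGG U=WWYY R=OROR D=WWYY L=OROR
After move 3 (U): U=YWYW F=ORGG R=BBOR B=ORBB L=GGOR
After move 4 (R'): R=BRBO U=YBYO F=OWGW D=WRYG B=YRWB
After move 5 (U'): U=BOYY F=GGGW R=OWBO B=BRWB L=YROR
After move 6 (F'): F=GWGG U=BOOB R=RWWO D=RRYG L=YYOY
Query: B face = BRWB

Answer: B R W B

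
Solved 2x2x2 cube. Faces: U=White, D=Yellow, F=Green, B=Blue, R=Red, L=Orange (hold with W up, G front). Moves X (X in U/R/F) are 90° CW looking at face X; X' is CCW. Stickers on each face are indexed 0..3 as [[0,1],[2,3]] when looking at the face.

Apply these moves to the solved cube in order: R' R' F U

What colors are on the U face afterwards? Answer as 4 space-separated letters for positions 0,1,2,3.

Answer: O W O Y

Derivation:
After move 1 (R'): R=RRRR U=WBWB F=GWGW D=YGYG B=YBYB
After move 2 (R'): R=RRRR U=WYWY F=GBGB D=YWYW B=GBGB
After move 3 (F): F=GGBB U=WYOO R=WRYR D=RRYW L=OYOW
After move 4 (U): U=OWOY F=WRBB R=GBYR B=OYGB L=GGOW
Query: U face = OWOY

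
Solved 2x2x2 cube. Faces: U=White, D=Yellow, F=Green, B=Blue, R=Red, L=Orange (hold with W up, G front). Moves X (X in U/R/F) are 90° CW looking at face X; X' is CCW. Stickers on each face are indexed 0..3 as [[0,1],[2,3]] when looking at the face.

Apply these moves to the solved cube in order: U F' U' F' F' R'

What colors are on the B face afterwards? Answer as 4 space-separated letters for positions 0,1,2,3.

After move 1 (U): U=WWWW F=RRGG R=BBRR B=OOBB L=GGOO
After move 2 (F'): F=RGRG U=WWBR R=YBYR D=GOYY L=GWOW
After move 3 (U'): U=WRWB F=GWRG R=RGYR B=YBBB L=OOOW
After move 4 (F'): F=WGGR U=WRRY R=OGGR D=OWYY L=OBOW
After move 5 (F'): F=GRWG U=WROG R=WGOR D=BWYY L=OYOR
After move 6 (R'): R=GRWO U=WBOY F=GRWG D=BRYG B=YBWB
Query: B face = YBWB

Answer: Y B W B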